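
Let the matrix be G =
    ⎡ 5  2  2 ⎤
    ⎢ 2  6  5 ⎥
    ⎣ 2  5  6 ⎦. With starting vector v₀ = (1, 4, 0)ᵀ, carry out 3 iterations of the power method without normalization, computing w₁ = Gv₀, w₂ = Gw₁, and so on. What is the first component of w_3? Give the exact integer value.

w1 = Gv₀ = (5·1 + 2·4 + 2·0; 2·1 + 6·4 + 5·0; 2·1 + 5·4 + 6·0) = (13, 26, 22)
w2 = Gw1 = (5·13 + 2·26 + 2·22; 2·13 + 6·26 + 5·22; 2·13 + 5·26 + 6·22) = (161, 292, 288)
w3 = Gw2 = (1965, 3514, 3510)
The requested component of w3 is 1965.

1965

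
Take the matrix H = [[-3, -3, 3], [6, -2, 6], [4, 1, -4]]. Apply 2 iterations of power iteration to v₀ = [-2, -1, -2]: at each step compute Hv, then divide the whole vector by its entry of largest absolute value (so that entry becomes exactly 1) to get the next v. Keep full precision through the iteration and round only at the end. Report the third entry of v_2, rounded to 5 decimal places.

Hv0 = (3.000000, -22.000000, -1.000000); divide by -22.000000 → v1 = (-0.136364, 1.000000, 0.045455)
Hv1 = (-2.454545, -2.545455, 0.272727); divide by -2.545455 → v2 = (0.964286, 1.000000, -0.107143)
Requested entry of v2: -6/56 = -0.10714

-0.10714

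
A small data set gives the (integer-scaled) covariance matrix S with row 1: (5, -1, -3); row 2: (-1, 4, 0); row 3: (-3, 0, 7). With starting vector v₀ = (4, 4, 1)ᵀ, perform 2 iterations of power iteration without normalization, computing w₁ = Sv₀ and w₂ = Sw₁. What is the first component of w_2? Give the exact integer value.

w1 = Sv₀ = (5·4 + (-1)·4 + (-3)·1; (-1)·4 + 4·4 + 0·1; (-3)·4 + 0·4 + 7·1) = (13, 12, -5)
w2 = Sw1 = (5·13 + (-1)·12 + (-3)·(-5); (-1)·13 + 4·12 + 0·(-5); (-3)·13 + 0·12 + 7·(-5)) = (68, 35, -74)
The requested component of w2 is 68.

68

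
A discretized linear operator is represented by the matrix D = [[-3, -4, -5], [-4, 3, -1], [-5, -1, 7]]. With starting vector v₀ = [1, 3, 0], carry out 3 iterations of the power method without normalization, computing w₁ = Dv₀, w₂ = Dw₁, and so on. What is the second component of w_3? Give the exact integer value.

w1 = Dv₀ = (-15, 5, -8)
w2 = Dw1 = (65, 83, 14)
w3 = Dw2 = (-597, -25, -310)
The requested component of w3 is -25.

-25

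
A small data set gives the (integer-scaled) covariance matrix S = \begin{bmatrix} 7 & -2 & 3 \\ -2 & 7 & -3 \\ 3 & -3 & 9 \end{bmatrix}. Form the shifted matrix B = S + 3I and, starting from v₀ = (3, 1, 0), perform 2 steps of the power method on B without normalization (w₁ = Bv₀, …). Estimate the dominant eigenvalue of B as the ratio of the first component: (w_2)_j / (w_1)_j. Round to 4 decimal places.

B = S + 3I has rows (10, -2, 3); (-2, 10, -3); (3, -3, 12)
w1 = Bv₀ = (10·3 + (-2)·1 + 3·0; (-2)·3 + 10·1 + (-3)·0; 3·3 + (-3)·1 + 12·0) = (28, 4, 6)
w2 = Bw1 = (10·28 + (-2)·4 + 3·6; (-2)·28 + 10·4 + (-3)·6; 3·28 + (-3)·4 + 12·6) = (290, -34, 144)
Ratio: 290/28 = 10.3571

μ ≈ 10.3571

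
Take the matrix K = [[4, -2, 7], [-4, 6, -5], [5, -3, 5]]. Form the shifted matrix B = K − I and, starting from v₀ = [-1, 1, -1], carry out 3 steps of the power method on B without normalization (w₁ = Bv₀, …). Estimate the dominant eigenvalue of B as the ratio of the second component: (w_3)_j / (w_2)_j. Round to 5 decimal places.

μ ≈ 12.53933

B = K − I has rows (3, -2, 7); (-4, 5, -5); (5, -3, 4)
w1 = Bv₀ = (-12, 14, -12)
w2 = Bw1 = (-148, 178, -150)
w3 = Bw2 = (-1850, 2232, -1874)
Ratio: 2232/178 = 12.53933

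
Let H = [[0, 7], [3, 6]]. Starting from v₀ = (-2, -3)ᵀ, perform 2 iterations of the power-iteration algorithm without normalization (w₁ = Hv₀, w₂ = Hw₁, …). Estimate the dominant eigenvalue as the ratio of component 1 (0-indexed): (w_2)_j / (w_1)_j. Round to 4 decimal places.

λ ≈ 8.6250

w1 = Hv₀ = (-21, -24)
w2 = Hw1 = (-168, -207)
Ratio at component: -207 / -24 = 8.6250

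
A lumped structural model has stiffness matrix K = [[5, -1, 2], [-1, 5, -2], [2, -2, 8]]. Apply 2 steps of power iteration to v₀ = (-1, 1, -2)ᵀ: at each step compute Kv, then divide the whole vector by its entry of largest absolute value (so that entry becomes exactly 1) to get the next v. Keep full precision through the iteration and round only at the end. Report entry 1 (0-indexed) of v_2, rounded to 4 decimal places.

Kv0 = (-10.00000, 10.00000, -20.00000); divide by -20.00000 → v1 = (0.50000, -0.50000, 1.00000)
Kv1 = (5.00000, -5.00000, 10.00000); divide by 10.00000 → v2 = (0.50000, -0.50000, 1.00000)
Requested entry of v2: 100/-200 = -0.5000

-0.5000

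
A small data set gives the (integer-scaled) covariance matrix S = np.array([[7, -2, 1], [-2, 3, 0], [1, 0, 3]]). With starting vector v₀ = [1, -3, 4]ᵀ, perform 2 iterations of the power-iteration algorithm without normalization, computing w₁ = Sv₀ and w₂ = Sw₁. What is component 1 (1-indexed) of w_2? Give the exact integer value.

w1 = Sv₀ = (17, -11, 13)
w2 = Sw1 = (154, -67, 56)
The requested component of w2 is 154.

154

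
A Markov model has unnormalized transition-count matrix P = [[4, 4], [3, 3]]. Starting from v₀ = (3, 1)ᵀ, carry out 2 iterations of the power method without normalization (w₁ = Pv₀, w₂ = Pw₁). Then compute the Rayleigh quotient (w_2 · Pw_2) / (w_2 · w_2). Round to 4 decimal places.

7.0000

w1 = Pv₀ = (4·3 + 4·1; 3·3 + 3·1) = (16, 12)
w2 = Pw1 = (4·16 + 4·12; 3·16 + 3·12) = (112, 84)
Pw2 = (784, 588)
w2·Pw2 = 112·784 + 84·588 = 137200; w2·w2 = 112·112 + 84·84 = 19600
λ ≈ 137200/19600 = 7.0000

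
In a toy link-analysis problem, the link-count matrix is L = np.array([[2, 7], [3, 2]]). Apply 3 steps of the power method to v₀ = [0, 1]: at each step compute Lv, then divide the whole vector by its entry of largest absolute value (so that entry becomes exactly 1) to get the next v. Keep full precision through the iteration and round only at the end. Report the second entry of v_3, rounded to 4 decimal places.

0.5801

Lv0 = (7.00000, 2.00000); divide by 7.00000 → v1 = (1.00000, 0.28571)
Lv1 = (4.00000, 3.57143); divide by 4.00000 → v2 = (1.00000, 0.89286)
Lv2 = (8.25000, 4.78571); divide by 8.25000 → v3 = (1.00000, 0.58009)
Requested entry of v3: 134/231 = 0.5801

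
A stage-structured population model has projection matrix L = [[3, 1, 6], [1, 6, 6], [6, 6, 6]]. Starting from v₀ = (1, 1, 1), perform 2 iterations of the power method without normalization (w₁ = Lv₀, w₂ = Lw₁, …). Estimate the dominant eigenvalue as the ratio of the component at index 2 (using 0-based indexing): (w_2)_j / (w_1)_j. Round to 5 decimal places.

λ ≈ 13.66667

w1 = Lv₀ = (10, 13, 18)
w2 = Lw1 = (151, 196, 246)
Ratio at component: 246 / 18 = 13.66667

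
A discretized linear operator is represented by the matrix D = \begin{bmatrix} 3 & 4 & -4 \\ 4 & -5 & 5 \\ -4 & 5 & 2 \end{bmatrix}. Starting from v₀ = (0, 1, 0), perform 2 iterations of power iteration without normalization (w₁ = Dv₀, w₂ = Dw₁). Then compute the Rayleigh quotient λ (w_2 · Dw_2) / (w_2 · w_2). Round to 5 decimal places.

w1 = Dv₀ = (3·0 + 4·1 + (-4)·0; 4·0 + (-5)·1 + 5·0; (-4)·0 + 5·1 + 2·0) = (4, -5, 5)
w2 = Dw1 = (3·4 + 4·(-5) + (-4)·5; 4·4 + (-5)·(-5) + 5·5; (-4)·4 + 5·(-5) + 2·5) = (-28, 66, -31)
Dw2 = (304, -597, 380)
w2·Dw2 = (-28)·304 + 66·(-597) + (-31)·380 = -59694; w2·w2 = (-28)·(-28) + 66·66 + (-31)·(-31) = 6101
λ ≈ -59694/6101 = -9.78430

-9.78430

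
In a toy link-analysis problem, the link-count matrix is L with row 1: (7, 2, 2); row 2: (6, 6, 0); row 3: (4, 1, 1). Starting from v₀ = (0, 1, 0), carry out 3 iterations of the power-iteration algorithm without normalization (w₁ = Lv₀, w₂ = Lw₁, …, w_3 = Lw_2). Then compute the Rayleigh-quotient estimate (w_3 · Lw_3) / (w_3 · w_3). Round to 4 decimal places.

10.5088

w1 = Lv₀ = (2, 6, 1)
w2 = Lw1 = (28, 48, 15)
w3 = Lw2 = (322, 456, 175)
Lw3 = (3516, 4668, 1919)
w3·Lw3 = 322·3516 + 456·4668 + 175·1919 = 3596585; w3·w3 = 322·322 + 456·456 + 175·175 = 342245
λ ≈ 3596585/342245 = 10.5088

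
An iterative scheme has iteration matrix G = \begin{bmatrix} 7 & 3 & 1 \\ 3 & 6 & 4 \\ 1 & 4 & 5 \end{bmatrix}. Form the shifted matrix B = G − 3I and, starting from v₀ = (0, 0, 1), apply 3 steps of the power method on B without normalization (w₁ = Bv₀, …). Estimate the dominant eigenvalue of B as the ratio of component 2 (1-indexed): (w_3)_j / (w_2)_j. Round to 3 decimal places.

μ ≈ 9.000

B = G − 3I has rows (4, 3, 1); (3, 3, 4); (1, 4, 2)
w1 = Bv₀ = (4·0 + 3·0 + 1·1; 3·0 + 3·0 + 4·1; 1·0 + 4·0 + 2·1) = (1, 4, 2)
w2 = Bw1 = (4·1 + 3·4 + 1·2; 3·1 + 3·4 + 4·2; 1·1 + 4·4 + 2·2) = (18, 23, 21)
w3 = Bw2 = (162, 207, 152)
Ratio: 207/23 = 9.000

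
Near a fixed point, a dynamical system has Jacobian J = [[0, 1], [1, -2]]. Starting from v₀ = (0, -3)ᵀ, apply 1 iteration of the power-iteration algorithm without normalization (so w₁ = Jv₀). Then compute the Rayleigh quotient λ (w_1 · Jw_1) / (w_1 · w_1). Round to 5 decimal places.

-2.40000

w1 = Jv₀ = (0·0 + 1·(-3); 1·0 + (-2)·(-3)) = (-3, 6)
Jw1 = (6, -15)
w1·Jw1 = (-3)·6 + 6·(-15) = -108; w1·w1 = (-3)·(-3) + 6·6 = 45
λ ≈ -108/45 = -2.40000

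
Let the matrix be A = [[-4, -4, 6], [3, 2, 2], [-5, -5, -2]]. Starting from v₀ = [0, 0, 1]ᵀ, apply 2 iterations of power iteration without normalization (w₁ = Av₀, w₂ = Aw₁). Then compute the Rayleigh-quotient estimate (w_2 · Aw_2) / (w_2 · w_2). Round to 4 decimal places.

-1.5096

w1 = Av₀ = ((-4)·0 + (-4)·0 + 6·1; 3·0 + 2·0 + 2·1; (-5)·0 + (-5)·0 + (-2)·1) = (6, 2, -2)
w2 = Aw1 = ((-4)·6 + (-4)·2 + 6·(-2); 3·6 + 2·2 + 2·(-2); (-5)·6 + (-5)·2 + (-2)·(-2)) = (-44, 18, -36)
Aw2 = (-112, -168, 202)
w2·Aw2 = (-44)·(-112) + 18·(-168) + (-36)·202 = -5368; w2·w2 = (-44)·(-44) + 18·18 + (-36)·(-36) = 3556
λ ≈ -5368/3556 = -1.5096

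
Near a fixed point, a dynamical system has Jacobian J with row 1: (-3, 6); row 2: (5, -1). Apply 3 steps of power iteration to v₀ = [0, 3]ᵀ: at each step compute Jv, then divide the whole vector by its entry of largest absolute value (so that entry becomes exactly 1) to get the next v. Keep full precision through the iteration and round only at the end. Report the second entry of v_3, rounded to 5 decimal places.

-0.58527

Jv0 = (18.000000, -3.000000); divide by 18.000000 → v1 = (1.000000, -0.166667)
Jv1 = (-4.000000, 5.166667); divide by 5.166667 → v2 = (-0.774194, 1.000000)
Jv2 = (8.322581, -4.870968); divide by 8.322581 → v3 = (1.000000, -0.585271)
Requested entry of v3: -453/774 = -0.58527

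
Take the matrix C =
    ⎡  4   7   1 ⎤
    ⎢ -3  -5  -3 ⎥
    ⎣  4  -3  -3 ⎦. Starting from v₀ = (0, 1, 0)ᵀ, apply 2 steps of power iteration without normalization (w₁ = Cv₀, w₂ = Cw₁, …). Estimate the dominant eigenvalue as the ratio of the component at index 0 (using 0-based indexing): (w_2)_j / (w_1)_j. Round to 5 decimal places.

w1 = Cv₀ = (7, -5, -3)
w2 = Cw1 = (-10, 13, 52)
Ratio at component: -10 / 7 = -1.42857

-1.42857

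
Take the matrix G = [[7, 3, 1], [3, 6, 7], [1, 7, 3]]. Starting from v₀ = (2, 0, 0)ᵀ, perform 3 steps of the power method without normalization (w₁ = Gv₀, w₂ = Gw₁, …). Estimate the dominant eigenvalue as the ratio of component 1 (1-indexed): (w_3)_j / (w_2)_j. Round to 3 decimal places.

w1 = Gv₀ = (14, 6, 2)
w2 = Gw1 = (118, 92, 62)
w3 = Gw2 = (1164, 1340, 948)
Ratio at component: 1164 / 118 = 9.864

9.864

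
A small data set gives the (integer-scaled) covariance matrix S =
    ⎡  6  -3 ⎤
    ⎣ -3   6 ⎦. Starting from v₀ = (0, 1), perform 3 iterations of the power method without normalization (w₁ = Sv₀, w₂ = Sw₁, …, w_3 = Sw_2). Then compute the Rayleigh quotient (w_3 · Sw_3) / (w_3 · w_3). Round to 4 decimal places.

w1 = Sv₀ = (6·0 + (-3)·1; (-3)·0 + 6·1) = (-3, 6)
w2 = Sw1 = (6·(-3) + (-3)·6; (-3)·(-3) + 6·6) = (-36, 45)
w3 = Sw2 = (-351, 378)
Sw3 = (-3240, 3321)
w3·Sw3 = (-351)·(-3240) + 378·3321 = 2392578; w3·w3 = (-351)·(-351) + 378·378 = 266085
λ ≈ 2392578/266085 = 8.9918

8.9918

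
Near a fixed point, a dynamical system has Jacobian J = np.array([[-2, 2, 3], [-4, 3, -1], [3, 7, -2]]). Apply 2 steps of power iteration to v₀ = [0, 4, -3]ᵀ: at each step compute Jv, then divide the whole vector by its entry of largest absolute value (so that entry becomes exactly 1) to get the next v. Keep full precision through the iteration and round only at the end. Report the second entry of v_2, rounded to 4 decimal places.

Jv0 = (-1.00000, 15.00000, 34.00000); divide by 34.00000 → v1 = (-0.02941, 0.44118, 1.00000)
Jv1 = (3.94118, 0.44118, 1.00000); divide by 3.94118 → v2 = (1.00000, 0.11194, 0.25373)
Requested entry of v2: 15/134 = 0.1119

0.1119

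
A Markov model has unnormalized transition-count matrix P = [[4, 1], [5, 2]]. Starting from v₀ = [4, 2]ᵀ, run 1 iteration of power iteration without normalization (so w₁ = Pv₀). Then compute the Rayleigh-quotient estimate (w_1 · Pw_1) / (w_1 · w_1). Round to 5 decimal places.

w1 = Pv₀ = (18, 24)
Pw1 = (96, 138)
w1·Pw1 = 18·96 + 24·138 = 5040; w1·w1 = 18·18 + 24·24 = 900
λ ≈ 5040/900 = 5.60000

5.60000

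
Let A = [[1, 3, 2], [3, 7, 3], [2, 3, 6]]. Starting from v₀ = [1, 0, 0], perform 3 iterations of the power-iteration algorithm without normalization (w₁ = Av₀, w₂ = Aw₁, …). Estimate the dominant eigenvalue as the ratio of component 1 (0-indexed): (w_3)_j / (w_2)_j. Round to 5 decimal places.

w1 = Av₀ = (1·1 + 3·0 + 2·0; 3·1 + 7·0 + 3·0; 2·1 + 3·0 + 6·0) = (1, 3, 2)
w2 = Aw1 = (1·1 + 3·3 + 2·2; 3·1 + 7·3 + 3·2; 2·1 + 3·3 + 6·2) = (14, 30, 23)
w3 = Aw2 = (150, 321, 256)
Ratio at component: 321 / 30 = 10.70000

10.70000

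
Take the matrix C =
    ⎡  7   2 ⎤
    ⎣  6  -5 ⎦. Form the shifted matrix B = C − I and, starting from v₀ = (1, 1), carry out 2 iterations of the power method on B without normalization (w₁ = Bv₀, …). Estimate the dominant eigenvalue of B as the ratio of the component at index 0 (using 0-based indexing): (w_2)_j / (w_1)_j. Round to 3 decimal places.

B = C − I has rows (6, 2); (6, -6)
w1 = Bv₀ = (6·1 + 2·1; 6·1 + (-6)·1) = (8, 0)
w2 = Bw1 = (6·8 + 2·0; 6·8 + (-6)·0) = (48, 48)
Ratio: 48/8 = 6.000

μ ≈ 6.000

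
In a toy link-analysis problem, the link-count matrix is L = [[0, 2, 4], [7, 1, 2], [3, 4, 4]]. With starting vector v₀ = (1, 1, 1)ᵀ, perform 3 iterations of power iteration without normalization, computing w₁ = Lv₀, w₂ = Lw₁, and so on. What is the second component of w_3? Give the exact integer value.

w1 = Lv₀ = (0·1 + 2·1 + 4·1; 7·1 + 1·1 + 2·1; 3·1 + 4·1 + 4·1) = (6, 10, 11)
w2 = Lw1 = (0·6 + 2·10 + 4·11; 7·6 + 1·10 + 2·11; 3·6 + 4·10 + 4·11) = (64, 74, 102)
w3 = Lw2 = (556, 726, 896)
The requested component of w3 is 726.

726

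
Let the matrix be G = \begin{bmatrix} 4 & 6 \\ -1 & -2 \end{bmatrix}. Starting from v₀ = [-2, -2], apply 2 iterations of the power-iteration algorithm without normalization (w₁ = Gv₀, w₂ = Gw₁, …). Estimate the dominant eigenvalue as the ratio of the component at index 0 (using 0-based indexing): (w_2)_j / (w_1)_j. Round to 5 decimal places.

λ ≈ 2.20000

w1 = Gv₀ = (-20, 6)
w2 = Gw1 = (-44, 8)
Ratio at component: -44 / -20 = 2.20000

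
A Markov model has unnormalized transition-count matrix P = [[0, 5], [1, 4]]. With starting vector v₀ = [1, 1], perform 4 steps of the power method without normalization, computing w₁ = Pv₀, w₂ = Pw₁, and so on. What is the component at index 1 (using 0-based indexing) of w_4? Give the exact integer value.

625

w1 = Pv₀ = (5, 5)
w2 = Pw1 = (25, 25)
w3 = Pw2 = (125, 125)
w4 = Pw3 = (625, 625)
The requested component of w4 is 625.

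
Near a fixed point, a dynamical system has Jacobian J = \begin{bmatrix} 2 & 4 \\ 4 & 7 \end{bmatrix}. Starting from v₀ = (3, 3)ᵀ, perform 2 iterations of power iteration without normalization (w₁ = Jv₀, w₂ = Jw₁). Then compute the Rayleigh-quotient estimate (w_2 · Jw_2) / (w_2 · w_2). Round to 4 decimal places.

w1 = Jv₀ = (2·3 + 4·3; 4·3 + 7·3) = (18, 33)
w2 = Jw1 = (2·18 + 4·33; 4·18 + 7·33) = (168, 303)
Jw2 = (1548, 2793)
w2·Jw2 = 168·1548 + 303·2793 = 1106343; w2·w2 = 168·168 + 303·303 = 120033
λ ≈ 1106343/120033 = 9.2170

λ ≈ 9.2170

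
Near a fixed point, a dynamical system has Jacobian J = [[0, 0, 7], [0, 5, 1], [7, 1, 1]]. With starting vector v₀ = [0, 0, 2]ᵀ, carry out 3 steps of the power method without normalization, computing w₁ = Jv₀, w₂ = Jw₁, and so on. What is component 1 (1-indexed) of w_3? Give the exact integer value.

714

w1 = Jv₀ = (14, 2, 2)
w2 = Jw1 = (14, 12, 102)
w3 = Jw2 = (714, 162, 212)
The requested component of w3 is 714.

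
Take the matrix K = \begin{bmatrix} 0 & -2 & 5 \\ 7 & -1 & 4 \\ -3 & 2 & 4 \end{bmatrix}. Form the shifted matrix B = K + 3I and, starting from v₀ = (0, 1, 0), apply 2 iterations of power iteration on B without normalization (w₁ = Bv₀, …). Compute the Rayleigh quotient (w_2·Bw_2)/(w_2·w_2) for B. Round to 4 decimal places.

B = K + 3I has rows (3, -2, 5); (7, 2, 4); (-3, 2, 7)
w1 = Bv₀ = (3·0 + (-2)·1 + 5·0; 7·0 + 2·1 + 4·0; (-3)·0 + 2·1 + 7·0) = (-2, 2, 2)
w2 = Bw1 = (3·(-2) + (-2)·2 + 5·2; 7·(-2) + 2·2 + 4·2; (-3)·(-2) + 2·2 + 7·2) = (0, -2, 24)
Bw2 = (124, 92, 164)
w2·Bw2 = 3752; w2·w2 = 580; μ ≈ 3752/580 = 6.4690

μ ≈ 6.4690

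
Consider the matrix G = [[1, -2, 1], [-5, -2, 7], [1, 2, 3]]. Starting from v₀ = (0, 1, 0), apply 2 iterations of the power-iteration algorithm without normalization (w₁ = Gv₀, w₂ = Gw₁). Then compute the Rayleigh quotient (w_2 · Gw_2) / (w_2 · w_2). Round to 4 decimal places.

-2.9200

w1 = Gv₀ = (-2, -2, 2)
w2 = Gw1 = (4, 28, 0)
Gw2 = (-52, -76, 60)
w2·Gw2 = 4·(-52) + 28·(-76) + 0·60 = -2336; w2·w2 = 4·4 + 28·28 + 0·0 = 800
λ ≈ -2336/800 = -2.9200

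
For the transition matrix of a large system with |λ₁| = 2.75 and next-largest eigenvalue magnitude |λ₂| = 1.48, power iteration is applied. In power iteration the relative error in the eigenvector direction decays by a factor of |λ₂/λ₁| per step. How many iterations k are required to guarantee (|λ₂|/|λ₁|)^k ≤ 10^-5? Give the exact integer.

|λ₂/λ₁| = 1.48/2.75 = 0.53818
Need k ≥ ln(10^-5) / ln(0.53818) = -11.5129 / -0.6196 ≈ 18.582
Smallest integer k satisfying the bound: 19

19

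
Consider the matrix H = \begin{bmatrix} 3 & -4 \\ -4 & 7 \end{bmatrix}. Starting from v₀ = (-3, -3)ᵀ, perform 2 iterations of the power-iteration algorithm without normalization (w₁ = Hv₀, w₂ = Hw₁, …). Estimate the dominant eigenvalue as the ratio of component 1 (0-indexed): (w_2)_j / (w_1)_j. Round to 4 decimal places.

w1 = Hv₀ = (3, -9)
w2 = Hw1 = (45, -75)
Ratio at component: -75 / -9 = 8.3333

8.3333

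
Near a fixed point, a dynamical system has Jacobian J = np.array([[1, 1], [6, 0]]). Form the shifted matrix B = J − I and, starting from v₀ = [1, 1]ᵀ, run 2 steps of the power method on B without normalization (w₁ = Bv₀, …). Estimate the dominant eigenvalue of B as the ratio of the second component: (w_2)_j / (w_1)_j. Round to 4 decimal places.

B = J − I has rows (0, 1); (6, -1)
w1 = Bv₀ = (1, 5)
w2 = Bw1 = (5, 1)
Ratio: 1/5 = 0.2000

μ ≈ 0.2000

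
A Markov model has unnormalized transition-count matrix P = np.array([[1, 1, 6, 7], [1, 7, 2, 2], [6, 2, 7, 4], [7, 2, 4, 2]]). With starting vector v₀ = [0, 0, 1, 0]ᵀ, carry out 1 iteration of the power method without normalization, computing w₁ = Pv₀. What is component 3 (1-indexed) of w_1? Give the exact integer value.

w1 = Pv₀ = (1·0 + 1·0 + 6·1 + 7·0; 1·0 + 7·0 + 2·1 + 2·0; 6·0 + 2·0 + 7·1 + 4·0; 7·0 + 2·0 + 4·1 + 2·0) = (6, 2, 7, 4)
The requested component of w1 is 7.

7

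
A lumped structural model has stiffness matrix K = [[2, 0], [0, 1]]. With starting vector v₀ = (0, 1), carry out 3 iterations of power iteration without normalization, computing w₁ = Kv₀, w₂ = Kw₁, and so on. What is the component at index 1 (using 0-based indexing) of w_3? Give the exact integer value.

w1 = Kv₀ = (0, 1)
w2 = Kw1 = (0, 1)
w3 = Kw2 = (0, 1)
The requested component of w3 is 1.

1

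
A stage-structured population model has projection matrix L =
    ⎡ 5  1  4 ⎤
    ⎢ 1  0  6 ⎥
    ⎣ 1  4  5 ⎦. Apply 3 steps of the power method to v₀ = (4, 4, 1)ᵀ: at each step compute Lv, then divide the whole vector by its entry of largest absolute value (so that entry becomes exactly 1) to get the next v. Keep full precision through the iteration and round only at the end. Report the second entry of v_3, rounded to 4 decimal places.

Lv0 = (28.00000, 10.00000, 25.00000); divide by 28.00000 → v1 = (1.00000, 0.35714, 0.89286)
Lv1 = (8.92857, 6.35714, 6.89286); divide by 8.92857 → v2 = (1.00000, 0.71200, 0.77200)
Lv2 = (8.80000, 5.63200, 7.70800); divide by 8.80000 → v3 = (1.00000, 0.64000, 0.87591)
Requested entry of v3: 1408/2200 = 0.6400

0.6400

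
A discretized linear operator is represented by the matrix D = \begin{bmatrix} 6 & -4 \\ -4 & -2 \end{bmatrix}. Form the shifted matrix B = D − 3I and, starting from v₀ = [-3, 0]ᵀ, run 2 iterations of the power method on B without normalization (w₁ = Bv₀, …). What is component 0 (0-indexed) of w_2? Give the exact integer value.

B = D − 3I has rows (3, -4); (-4, -5)
w1 = Bv₀ = (-9, 12)
w2 = Bw1 = (-75, -24)
Requested component of w2: -75

-75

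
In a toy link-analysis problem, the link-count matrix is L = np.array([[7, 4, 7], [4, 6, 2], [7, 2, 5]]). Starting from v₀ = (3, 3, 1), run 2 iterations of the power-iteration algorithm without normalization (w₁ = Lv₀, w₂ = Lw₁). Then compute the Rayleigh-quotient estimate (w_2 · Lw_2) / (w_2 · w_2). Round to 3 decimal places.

15.131

w1 = Lv₀ = (40, 32, 32)
w2 = Lw1 = (632, 416, 504)
Lw2 = (9616, 6032, 7776)
w2·Lw2 = 632·9616 + 416·6032 + 504·7776 = 12505728; w2·w2 = 632·632 + 416·416 + 504·504 = 826496
λ ≈ 12505728/826496 = 15.131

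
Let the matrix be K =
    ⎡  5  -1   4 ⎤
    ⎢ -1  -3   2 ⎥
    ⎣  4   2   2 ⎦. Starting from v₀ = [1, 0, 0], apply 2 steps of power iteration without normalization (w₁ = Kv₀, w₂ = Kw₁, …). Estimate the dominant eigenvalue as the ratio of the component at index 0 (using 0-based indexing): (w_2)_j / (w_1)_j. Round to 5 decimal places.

w1 = Kv₀ = (5, -1, 4)
w2 = Kw1 = (42, 6, 26)
Ratio at component: 42 / 5 = 8.40000

8.40000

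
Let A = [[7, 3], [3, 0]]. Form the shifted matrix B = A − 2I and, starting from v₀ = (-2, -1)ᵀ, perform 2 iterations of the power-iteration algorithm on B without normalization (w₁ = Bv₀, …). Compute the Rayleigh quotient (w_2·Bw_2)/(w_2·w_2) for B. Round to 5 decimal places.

B = A − 2I has rows (5, 3); (3, -2)
w1 = Bv₀ = (5·(-2) + 3·(-1); 3·(-2) + (-2)·(-1)) = (-13, -4)
w2 = Bw1 = (5·(-13) + 3·(-4); 3·(-13) + (-2)·(-4)) = (-77, -31)
Bw2 = (-478, -169)
w2·Bw2 = 42045; w2·w2 = 6890; μ ≈ 42045/6890 = 6.10232

6.10232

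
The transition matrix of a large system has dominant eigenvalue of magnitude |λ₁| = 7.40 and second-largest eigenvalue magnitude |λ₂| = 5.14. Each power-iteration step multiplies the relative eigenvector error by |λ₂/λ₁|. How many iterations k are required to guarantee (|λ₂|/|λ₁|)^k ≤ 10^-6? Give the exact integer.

|λ₂/λ₁| = 5.14/7.40 = 0.69459
Need k ≥ ln(10^-6) / ln(0.69459) = -13.8155 / -0.3644 ≈ 37.910
Smallest integer k satisfying the bound: 38

38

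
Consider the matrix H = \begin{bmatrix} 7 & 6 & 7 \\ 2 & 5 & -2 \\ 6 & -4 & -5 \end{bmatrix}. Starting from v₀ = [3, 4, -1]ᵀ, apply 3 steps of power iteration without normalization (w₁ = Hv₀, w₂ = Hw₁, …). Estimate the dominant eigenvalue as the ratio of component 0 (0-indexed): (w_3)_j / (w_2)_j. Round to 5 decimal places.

w1 = Hv₀ = (38, 28, 7)
w2 = Hw1 = (483, 202, 81)
w3 = Hw2 = (5160, 1814, 1685)
Ratio at component: 5160 / 483 = 10.68323

λ ≈ 10.68323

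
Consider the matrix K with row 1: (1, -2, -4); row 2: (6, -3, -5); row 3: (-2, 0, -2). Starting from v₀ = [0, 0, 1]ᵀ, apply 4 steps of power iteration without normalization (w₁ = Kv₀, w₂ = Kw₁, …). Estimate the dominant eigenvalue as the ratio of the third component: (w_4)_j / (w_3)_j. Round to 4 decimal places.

w1 = Kv₀ = (1·0 + (-2)·0 + (-4)·1; 6·0 + (-3)·0 + (-5)·1; (-2)·0 + 0·0 + (-2)·1) = (-4, -5, -2)
w2 = Kw1 = (1·(-4) + (-2)·(-5) + (-4)·(-2); 6·(-4) + (-3)·(-5) + (-5)·(-2); (-2)·(-4) + 0·(-5) + (-2)·(-2)) = (14, 1, 12)
w3 = Kw2 = (-36, 21, -52)
w4 = Kw3 = (130, -19, 176)
Ratio at component: 176 / -52 = -3.3846

-3.3846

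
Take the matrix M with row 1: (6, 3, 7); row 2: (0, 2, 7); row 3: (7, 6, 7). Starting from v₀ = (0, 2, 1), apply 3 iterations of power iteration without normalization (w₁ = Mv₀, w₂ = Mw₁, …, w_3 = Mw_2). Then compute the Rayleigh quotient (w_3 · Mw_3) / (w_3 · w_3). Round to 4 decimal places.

λ ≈ 15.9770

w1 = Mv₀ = (6·0 + 3·2 + 7·1; 0·0 + 2·2 + 7·1; 7·0 + 6·2 + 7·1) = (13, 11, 19)
w2 = Mw1 = (6·13 + 3·11 + 7·19; 0·13 + 2·11 + 7·19; 7·13 + 6·11 + 7·19) = (244, 155, 290)
w3 = Mw2 = (3959, 2340, 4668)
Mw3 = (63450, 37356, 74429)
w3·Mw3 = 3959·63450 + 2340·37356 + 4668·74429 = 686046162; w3·w3 = 3959·3959 + 2340·2340 + 4668·4668 = 42939505
λ ≈ 686046162/42939505 = 15.9770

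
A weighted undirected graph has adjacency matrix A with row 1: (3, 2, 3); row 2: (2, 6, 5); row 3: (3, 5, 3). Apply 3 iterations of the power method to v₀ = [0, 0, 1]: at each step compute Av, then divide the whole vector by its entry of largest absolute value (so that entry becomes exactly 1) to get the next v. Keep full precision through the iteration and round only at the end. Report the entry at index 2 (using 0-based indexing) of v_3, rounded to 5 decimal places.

Av0 = (3.000000, 5.000000, 3.000000); divide by 5.000000 → v1 = (0.600000, 1.000000, 0.600000)
Av1 = (5.600000, 10.200000, 8.600000); divide by 10.200000 → v2 = (0.549020, 1.000000, 0.843137)
Av2 = (6.176471, 11.313725, 9.176471); divide by 11.313725 → v3 = (0.545927, 1.000000, 0.811092)
Requested entry of v3: 468/577 = 0.81109

0.81109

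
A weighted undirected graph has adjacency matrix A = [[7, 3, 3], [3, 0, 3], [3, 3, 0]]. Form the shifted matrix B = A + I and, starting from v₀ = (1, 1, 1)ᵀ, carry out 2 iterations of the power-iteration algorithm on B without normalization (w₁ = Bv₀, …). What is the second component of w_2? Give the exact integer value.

B = A + I has rows (8, 3, 3); (3, 1, 3); (3, 3, 1)
w1 = Bv₀ = (8·1 + 3·1 + 3·1; 3·1 + 1·1 + 3·1; 3·1 + 3·1 + 1·1) = (14, 7, 7)
w2 = Bw1 = (8·14 + 3·7 + 3·7; 3·14 + 1·7 + 3·7; 3·14 + 3·7 + 1·7) = (154, 70, 70)
Requested component of w2: 70

70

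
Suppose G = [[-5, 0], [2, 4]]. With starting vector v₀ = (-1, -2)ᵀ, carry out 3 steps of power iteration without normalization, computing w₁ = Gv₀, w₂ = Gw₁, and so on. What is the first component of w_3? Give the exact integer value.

125

w1 = Gv₀ = ((-5)·(-1) + 0·(-2); 2·(-1) + 4·(-2)) = (5, -10)
w2 = Gw1 = ((-5)·5 + 0·(-10); 2·5 + 4·(-10)) = (-25, -30)
w3 = Gw2 = (125, -170)
The requested component of w3 is 125.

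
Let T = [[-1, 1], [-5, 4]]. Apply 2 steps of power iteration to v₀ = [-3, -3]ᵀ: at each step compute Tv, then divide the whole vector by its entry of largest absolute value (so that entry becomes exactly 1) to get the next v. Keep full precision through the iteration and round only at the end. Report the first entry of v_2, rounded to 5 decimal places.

0.25000

Tv0 = (0.000000, 3.000000); divide by 3.000000 → v1 = (0.000000, 1.000000)
Tv1 = (1.000000, 4.000000); divide by 4.000000 → v2 = (0.250000, 1.000000)
Requested entry of v2: 3/12 = 0.25000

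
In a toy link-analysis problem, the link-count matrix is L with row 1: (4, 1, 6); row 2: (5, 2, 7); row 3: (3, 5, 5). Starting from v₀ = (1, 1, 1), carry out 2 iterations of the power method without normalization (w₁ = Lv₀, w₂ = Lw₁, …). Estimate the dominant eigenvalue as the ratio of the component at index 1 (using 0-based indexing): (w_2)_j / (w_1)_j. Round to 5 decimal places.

12.42857

w1 = Lv₀ = (4·1 + 1·1 + 6·1; 5·1 + 2·1 + 7·1; 3·1 + 5·1 + 5·1) = (11, 14, 13)
w2 = Lw1 = (4·11 + 1·14 + 6·13; 5·11 + 2·14 + 7·13; 3·11 + 5·14 + 5·13) = (136, 174, 168)
Ratio at component: 174 / 14 = 12.42857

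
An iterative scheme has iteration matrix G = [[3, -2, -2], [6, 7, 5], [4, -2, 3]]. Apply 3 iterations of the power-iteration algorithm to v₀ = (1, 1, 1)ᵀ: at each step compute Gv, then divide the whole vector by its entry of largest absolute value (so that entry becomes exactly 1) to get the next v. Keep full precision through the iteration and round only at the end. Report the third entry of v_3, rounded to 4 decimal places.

Gv0 = (-1.00000, 18.00000, 5.00000); divide by 18.00000 → v1 = (-0.05556, 1.00000, 0.27778)
Gv1 = (-2.72222, 8.05556, -1.38889); divide by 8.05556 → v2 = (-0.33793, 1.00000, -0.17241)
Gv2 = (-2.66897, 4.11034, -3.86897); divide by 4.11034 → v3 = (-0.64933, 1.00000, -0.94128)
Requested entry of v3: -561/596 = -0.9413

-0.9413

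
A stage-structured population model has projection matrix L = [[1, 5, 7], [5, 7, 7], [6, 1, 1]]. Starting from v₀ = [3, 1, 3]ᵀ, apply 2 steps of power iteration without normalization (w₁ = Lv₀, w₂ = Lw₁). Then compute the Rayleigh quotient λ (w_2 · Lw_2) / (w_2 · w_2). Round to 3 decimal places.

13.044

w1 = Lv₀ = (1·3 + 5·1 + 7·3; 5·3 + 7·1 + 7·3; 6·3 + 1·1 + 1·3) = (29, 43, 22)
w2 = Lw1 = (1·29 + 5·43 + 7·22; 5·29 + 7·43 + 7·22; 6·29 + 1·43 + 1·22) = (398, 600, 239)
Lw2 = (5071, 7863, 3227)
w2·Lw2 = 398·5071 + 600·7863 + 239·3227 = 7507311; w2·w2 = 398·398 + 600·600 + 239·239 = 575525
λ ≈ 7507311/575525 = 13.044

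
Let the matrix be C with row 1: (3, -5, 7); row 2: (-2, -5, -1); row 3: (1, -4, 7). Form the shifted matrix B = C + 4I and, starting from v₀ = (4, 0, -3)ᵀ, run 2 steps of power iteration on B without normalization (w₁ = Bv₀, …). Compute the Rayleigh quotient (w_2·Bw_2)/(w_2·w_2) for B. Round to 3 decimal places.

B = C + 4I has rows (7, -5, 7); (-2, -1, -1); (1, -4, 11)
w1 = Bv₀ = (7, -5, -29)
w2 = Bw1 = (-129, 20, -292)
Bw2 = (-3047, 530, -3421)
w2·Bw2 = 1402595; w2·w2 = 102305; μ ≈ 1402595/102305 = 13.710

μ ≈ 13.710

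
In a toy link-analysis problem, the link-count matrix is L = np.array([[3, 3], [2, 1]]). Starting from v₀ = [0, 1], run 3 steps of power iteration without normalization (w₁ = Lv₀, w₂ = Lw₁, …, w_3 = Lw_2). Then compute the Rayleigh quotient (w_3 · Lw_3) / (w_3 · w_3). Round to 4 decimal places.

4.6420

w1 = Lv₀ = (3·0 + 3·1; 2·0 + 1·1) = (3, 1)
w2 = Lw1 = (3·3 + 3·1; 2·3 + 1·1) = (12, 7)
w3 = Lw2 = (57, 31)
Lw3 = (264, 145)
w3·Lw3 = 57·264 + 31·145 = 19543; w3·w3 = 57·57 + 31·31 = 4210
λ ≈ 19543/4210 = 4.6420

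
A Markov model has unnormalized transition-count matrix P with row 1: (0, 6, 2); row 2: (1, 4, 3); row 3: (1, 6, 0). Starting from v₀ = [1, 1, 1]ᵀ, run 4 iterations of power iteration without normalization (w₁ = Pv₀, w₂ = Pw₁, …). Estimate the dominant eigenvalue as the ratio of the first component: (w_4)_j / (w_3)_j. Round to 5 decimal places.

w1 = Pv₀ = (8, 8, 7)
w2 = Pw1 = (62, 61, 56)
w3 = Pw2 = (478, 474, 428)
w4 = Pw3 = (3700, 3658, 3322)
Ratio at component: 3700 / 478 = 7.74059

7.74059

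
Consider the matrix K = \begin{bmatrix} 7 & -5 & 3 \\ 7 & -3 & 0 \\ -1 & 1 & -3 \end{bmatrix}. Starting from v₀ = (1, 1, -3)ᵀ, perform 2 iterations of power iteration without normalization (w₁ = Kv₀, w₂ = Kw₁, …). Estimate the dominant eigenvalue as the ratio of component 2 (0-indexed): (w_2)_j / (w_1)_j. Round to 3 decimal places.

-1.778

w1 = Kv₀ = (-7, 4, 9)
w2 = Kw1 = (-42, -61, -16)
Ratio at component: -16 / 9 = -1.778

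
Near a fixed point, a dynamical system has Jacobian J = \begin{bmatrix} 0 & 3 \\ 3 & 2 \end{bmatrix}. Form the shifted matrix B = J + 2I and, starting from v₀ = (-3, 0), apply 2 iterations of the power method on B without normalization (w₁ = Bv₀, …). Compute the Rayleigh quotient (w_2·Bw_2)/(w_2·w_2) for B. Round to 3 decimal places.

B = J + 2I has rows (2, 3); (3, 4)
w1 = Bv₀ = (2·(-3) + 3·0; 3·(-3) + 4·0) = (-6, -9)
w2 = Bw1 = (2·(-6) + 3·(-9); 3·(-6) + 4·(-9)) = (-39, -54)
Bw2 = (-240, -333)
w2·Bw2 = 27342; w2·w2 = 4437; μ ≈ 27342/4437 = 6.162

6.162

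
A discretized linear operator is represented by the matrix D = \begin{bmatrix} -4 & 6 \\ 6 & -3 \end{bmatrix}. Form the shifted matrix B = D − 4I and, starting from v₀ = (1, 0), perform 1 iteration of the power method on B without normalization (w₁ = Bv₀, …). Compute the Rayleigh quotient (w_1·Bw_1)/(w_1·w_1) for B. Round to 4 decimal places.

B = D − 4I has rows (-8, 6); (6, -7)
w1 = Bv₀ = ((-8)·1 + 6·0; 6·1 + (-7)·0) = (-8, 6)
Bw1 = (100, -90)
w1·Bw1 = -1340; w1·w1 = 100; μ ≈ -1340/100 = -13.4000

-13.4000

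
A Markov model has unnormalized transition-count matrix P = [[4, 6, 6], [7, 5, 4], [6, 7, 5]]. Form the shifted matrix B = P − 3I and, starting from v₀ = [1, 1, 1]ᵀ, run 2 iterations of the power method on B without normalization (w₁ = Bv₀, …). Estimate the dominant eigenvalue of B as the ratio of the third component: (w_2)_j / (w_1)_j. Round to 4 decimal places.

13.2667

B = P − 3I has rows (1, 6, 6); (7, 2, 4); (6, 7, 2)
w1 = Bv₀ = (1·1 + 6·1 + 6·1; 7·1 + 2·1 + 4·1; 6·1 + 7·1 + 2·1) = (13, 13, 15)
w2 = Bw1 = (1·13 + 6·13 + 6·15; 7·13 + 2·13 + 4·15; 6·13 + 7·13 + 2·15) = (181, 177, 199)
Ratio: 199/15 = 13.2667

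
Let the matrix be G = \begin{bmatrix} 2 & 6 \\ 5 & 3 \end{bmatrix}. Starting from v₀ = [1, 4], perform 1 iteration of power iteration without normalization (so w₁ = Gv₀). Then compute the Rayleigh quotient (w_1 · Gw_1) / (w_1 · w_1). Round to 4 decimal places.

λ ≈ 7.3378

w1 = Gv₀ = (2·1 + 6·4; 5·1 + 3·4) = (26, 17)
Gw1 = (154, 181)
w1·Gw1 = 26·154 + 17·181 = 7081; w1·w1 = 26·26 + 17·17 = 965
λ ≈ 7081/965 = 7.3378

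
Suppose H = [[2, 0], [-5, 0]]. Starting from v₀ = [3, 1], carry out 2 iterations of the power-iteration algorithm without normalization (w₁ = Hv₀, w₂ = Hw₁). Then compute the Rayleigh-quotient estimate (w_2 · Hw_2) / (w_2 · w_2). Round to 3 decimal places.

2.000

w1 = Hv₀ = (6, -15)
w2 = Hw1 = (12, -30)
Hw2 = (24, -60)
w2·Hw2 = 12·24 + (-30)·(-60) = 2088; w2·w2 = 12·12 + (-30)·(-30) = 1044
λ ≈ 2088/1044 = 2.000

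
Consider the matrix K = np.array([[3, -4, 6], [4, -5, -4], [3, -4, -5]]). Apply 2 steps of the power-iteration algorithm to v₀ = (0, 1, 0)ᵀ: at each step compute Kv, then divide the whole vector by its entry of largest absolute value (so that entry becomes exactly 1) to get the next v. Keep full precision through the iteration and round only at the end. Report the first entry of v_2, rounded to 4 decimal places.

Kv0 = (-4.00000, -5.00000, -4.00000); divide by -5.00000 → v1 = (0.80000, 1.00000, 0.80000)
Kv1 = (3.20000, -5.00000, -5.60000); divide by -5.60000 → v2 = (-0.57143, 0.89286, 1.00000)
Requested entry of v2: -16/28 = -0.5714

-0.5714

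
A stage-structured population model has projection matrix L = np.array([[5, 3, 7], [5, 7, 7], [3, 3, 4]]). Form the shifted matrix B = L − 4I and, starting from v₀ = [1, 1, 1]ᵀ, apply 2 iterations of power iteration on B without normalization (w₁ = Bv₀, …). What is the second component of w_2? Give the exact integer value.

B = L − 4I has rows (1, 3, 7); (5, 3, 7); (3, 3, 0)
w1 = Bv₀ = (11, 15, 6)
w2 = Bw1 = (98, 142, 78)
Requested component of w2: 142

142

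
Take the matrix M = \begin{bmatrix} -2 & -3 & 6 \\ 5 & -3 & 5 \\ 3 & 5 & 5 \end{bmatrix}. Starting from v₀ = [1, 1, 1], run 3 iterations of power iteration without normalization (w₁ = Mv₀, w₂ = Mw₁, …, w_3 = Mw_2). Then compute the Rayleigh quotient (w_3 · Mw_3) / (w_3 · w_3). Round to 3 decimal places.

w1 = Mv₀ = (1, 7, 13)
w2 = Mw1 = (55, 49, 103)
w3 = Mw2 = (361, 643, 925)
Mw3 = (2899, 4501, 8923)
w3·Mw3 = 361·2899 + 643·4501 + 925·8923 = 12194457; w3·w3 = 361·361 + 643·643 + 925·925 = 1399395
λ ≈ 12194457/1399395 = 8.714

λ ≈ 8.714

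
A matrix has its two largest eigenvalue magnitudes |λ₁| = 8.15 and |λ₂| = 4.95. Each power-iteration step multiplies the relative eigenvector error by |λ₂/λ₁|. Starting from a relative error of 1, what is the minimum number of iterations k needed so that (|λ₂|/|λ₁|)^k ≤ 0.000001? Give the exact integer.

28

|λ₂/λ₁| = 4.95/8.15 = 0.60736
Need k ≥ ln(0.000001) / ln(0.60736) = -13.8155 / -0.4986 ≈ 27.707
Smallest integer k satisfying the bound: 28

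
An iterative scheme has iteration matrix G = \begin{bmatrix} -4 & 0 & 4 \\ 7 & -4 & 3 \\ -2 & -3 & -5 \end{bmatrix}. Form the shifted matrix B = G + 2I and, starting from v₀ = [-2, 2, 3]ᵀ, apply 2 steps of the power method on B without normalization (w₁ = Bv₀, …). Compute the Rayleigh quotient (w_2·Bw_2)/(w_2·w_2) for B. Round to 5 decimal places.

-5.54712

B = G + 2I has rows (-2, 0, 4); (7, -2, 3); (-2, -3, -3)
w1 = Bv₀ = (16, -9, -11)
w2 = Bw1 = (-76, 97, 28)
Bw2 = (264, -642, -223)
w2·Bw2 = -88582; w2·w2 = 15969; μ ≈ -88582/15969 = -5.54712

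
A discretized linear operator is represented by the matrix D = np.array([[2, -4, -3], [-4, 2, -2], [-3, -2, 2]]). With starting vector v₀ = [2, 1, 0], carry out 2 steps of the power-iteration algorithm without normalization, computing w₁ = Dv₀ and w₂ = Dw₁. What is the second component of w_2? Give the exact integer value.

4

w1 = Dv₀ = (0, -6, -8)
w2 = Dw1 = (48, 4, -4)
The requested component of w2 is 4.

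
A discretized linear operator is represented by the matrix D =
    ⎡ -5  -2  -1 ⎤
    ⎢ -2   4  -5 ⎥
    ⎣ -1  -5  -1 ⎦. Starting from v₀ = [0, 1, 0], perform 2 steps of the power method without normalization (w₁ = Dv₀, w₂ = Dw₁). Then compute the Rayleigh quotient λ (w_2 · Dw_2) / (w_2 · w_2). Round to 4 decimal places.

w1 = Dv₀ = ((-5)·0 + (-2)·1 + (-1)·0; (-2)·0 + 4·1 + (-5)·0; (-1)·0 + (-5)·1 + (-1)·0) = (-2, 4, -5)
w2 = Dw1 = ((-5)·(-2) + (-2)·4 + (-1)·(-5); (-2)·(-2) + 4·4 + (-5)·(-5); (-1)·(-2) + (-5)·4 + (-1)·(-5)) = (7, 45, -13)
Dw2 = (-112, 231, -219)
w2·Dw2 = 7·(-112) + 45·231 + (-13)·(-219) = 12458; w2·w2 = 7·7 + 45·45 + (-13)·(-13) = 2243
λ ≈ 12458/2243 = 5.5542

5.5542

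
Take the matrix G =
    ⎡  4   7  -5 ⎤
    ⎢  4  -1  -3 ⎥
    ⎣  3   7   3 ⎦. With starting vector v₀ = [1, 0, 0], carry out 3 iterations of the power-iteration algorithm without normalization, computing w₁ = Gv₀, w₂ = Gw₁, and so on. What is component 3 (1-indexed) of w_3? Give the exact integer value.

255

w1 = Gv₀ = (4, 4, 3)
w2 = Gw1 = (29, 3, 49)
w3 = Gw2 = (-108, -34, 255)
The requested component of w3 is 255.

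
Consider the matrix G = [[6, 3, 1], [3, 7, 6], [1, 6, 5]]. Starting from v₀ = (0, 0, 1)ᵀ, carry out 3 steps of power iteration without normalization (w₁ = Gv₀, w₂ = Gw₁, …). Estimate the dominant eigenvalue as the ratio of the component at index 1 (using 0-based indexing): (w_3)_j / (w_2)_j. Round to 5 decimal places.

13.12000

w1 = Gv₀ = (6·0 + 3·0 + 1·1; 3·0 + 7·0 + 6·1; 1·0 + 6·0 + 5·1) = (1, 6, 5)
w2 = Gw1 = (6·1 + 3·6 + 1·5; 3·1 + 7·6 + 6·5; 1·1 + 6·6 + 5·5) = (29, 75, 62)
w3 = Gw2 = (461, 984, 789)
Ratio at component: 984 / 75 = 13.12000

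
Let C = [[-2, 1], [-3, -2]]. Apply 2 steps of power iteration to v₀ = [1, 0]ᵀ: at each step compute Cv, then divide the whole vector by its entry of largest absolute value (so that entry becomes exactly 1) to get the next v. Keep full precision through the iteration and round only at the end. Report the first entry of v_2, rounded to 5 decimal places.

Cv0 = (-2.000000, -3.000000); divide by -3.000000 → v1 = (0.666667, 1.000000)
Cv1 = (-0.333333, -4.000000); divide by -4.000000 → v2 = (0.083333, 1.000000)
Requested entry of v2: 1/12 = 0.08333

0.08333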